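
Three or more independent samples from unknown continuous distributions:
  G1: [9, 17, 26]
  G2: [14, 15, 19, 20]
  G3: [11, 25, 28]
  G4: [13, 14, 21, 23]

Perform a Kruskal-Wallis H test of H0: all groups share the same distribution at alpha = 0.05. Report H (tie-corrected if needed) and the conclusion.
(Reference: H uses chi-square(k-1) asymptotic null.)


Step 1: Combine all N = 14 observations and assign midranks.
sorted (value, group, rank): (9,G1,1), (11,G3,2), (13,G4,3), (14,G2,4.5), (14,G4,4.5), (15,G2,6), (17,G1,7), (19,G2,8), (20,G2,9), (21,G4,10), (23,G4,11), (25,G3,12), (26,G1,13), (28,G3,14)
Step 2: Sum ranks within each group.
R_1 = 21 (n_1 = 3)
R_2 = 27.5 (n_2 = 4)
R_3 = 28 (n_3 = 3)
R_4 = 28.5 (n_4 = 4)
Step 3: H = 12/(N(N+1)) * sum(R_i^2/n_i) - 3(N+1)
     = 12/(14*15) * (21^2/3 + 27.5^2/4 + 28^2/3 + 28.5^2/4) - 3*15
     = 0.057143 * 800.458 - 45
     = 0.740476.
Step 4: Ties present; correction factor C = 1 - 6/(14^3 - 14) = 0.997802. Corrected H = 0.740476 / 0.997802 = 0.742107.
Step 5: Under H0, H ~ chi^2(3); p-value = 0.863258.
Step 6: alpha = 0.05. fail to reject H0.

H = 0.7421, df = 3, p = 0.863258, fail to reject H0.


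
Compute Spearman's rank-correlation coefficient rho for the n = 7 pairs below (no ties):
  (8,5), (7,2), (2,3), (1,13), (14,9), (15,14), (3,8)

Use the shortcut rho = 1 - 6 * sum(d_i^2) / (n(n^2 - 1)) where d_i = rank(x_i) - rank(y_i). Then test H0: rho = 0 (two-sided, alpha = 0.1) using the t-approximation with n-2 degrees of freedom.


Step 1: Rank x and y separately (midranks; no ties here).
rank(x): 8->5, 7->4, 2->2, 1->1, 14->6, 15->7, 3->3
rank(y): 5->3, 2->1, 3->2, 13->6, 9->5, 14->7, 8->4
Step 2: d_i = R_x(i) - R_y(i); compute d_i^2.
  (5-3)^2=4, (4-1)^2=9, (2-2)^2=0, (1-6)^2=25, (6-5)^2=1, (7-7)^2=0, (3-4)^2=1
sum(d^2) = 40.
Step 3: rho = 1 - 6*40 / (7*(7^2 - 1)) = 1 - 240/336 = 0.285714.
Step 4: Under H0, t = rho * sqrt((n-2)/(1-rho^2)) = 0.6667 ~ t(5).
Step 5: Two-sided p-value from the t-distribution with 5 df = 0.534509.
Step 6: alpha = 0.1. fail to reject H0.

rho = 0.2857, p = 0.534509, fail to reject H0 at alpha = 0.1.


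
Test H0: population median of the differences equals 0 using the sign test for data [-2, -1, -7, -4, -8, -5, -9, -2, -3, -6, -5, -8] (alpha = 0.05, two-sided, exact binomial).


Step 1: Discard zero differences. Original n = 12; n_eff = number of nonzero differences = 12.
Nonzero differences (with sign): -2, -1, -7, -4, -8, -5, -9, -2, -3, -6, -5, -8
Step 2: Count signs: positive = 0, negative = 12.
Step 3: Under H0: P(positive) = 0.5, so the number of positives S ~ Bin(12, 0.5).
Step 4: Two-sided exact p-value = sum of Bin(12,0.5) probabilities at or below the observed probability = 0.000488.
Step 5: alpha = 0.05. reject H0.

n_eff = 12, pos = 0, neg = 12, p = 0.000488, reject H0.


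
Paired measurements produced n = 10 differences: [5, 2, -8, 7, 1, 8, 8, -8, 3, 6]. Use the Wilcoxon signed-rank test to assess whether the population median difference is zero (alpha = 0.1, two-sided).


Step 1: Drop any zero differences (none here) and take |d_i|.
|d| = [5, 2, 8, 7, 1, 8, 8, 8, 3, 6]
Step 2: Midrank |d_i| (ties get averaged ranks).
ranks: |5|->4, |2|->2, |8|->8.5, |7|->6, |1|->1, |8|->8.5, |8|->8.5, |8|->8.5, |3|->3, |6|->5
Step 3: Attach original signs; sum ranks with positive sign and with negative sign.
W+ = 4 + 2 + 6 + 1 + 8.5 + 8.5 + 3 + 5 = 38
W- = 8.5 + 8.5 = 17
(Check: W+ + W- = 55 should equal n(n+1)/2 = 55.)
Step 4: Test statistic W = min(W+, W-) = 17.
Step 5: Ties in |d|, so use the tie-corrected normal approximation.
        E[W] = n(n+1)/4 = 10*11/4 = 27.5.
        Tie groups: |d|=8 (t=4); sum(t^3 - t) = 60.
        Var[W] = n(n+1)(2n+1)/24 - sum(t^3-t)/48 = 2310/24 - 60/48 = 95.
        z = (W - E[W]) / sqrt(Var[W]) = (17 - 27.5) / 9.7468 = -1.0773.
        Two-sided p = 2*Phi(z) = 0.281356.
Step 6: alpha = 0.1. fail to reject H0.

W+ = 38, W- = 17, W = min = 17, p = 0.281356, fail to reject H0.


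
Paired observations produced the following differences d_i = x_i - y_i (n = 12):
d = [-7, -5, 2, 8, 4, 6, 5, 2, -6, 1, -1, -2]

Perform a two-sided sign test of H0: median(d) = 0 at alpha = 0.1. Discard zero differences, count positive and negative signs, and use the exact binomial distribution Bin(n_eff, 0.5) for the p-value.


Step 1: Discard zero differences. Original n = 12; n_eff = number of nonzero differences = 12.
Nonzero differences (with sign): -7, -5, +2, +8, +4, +6, +5, +2, -6, +1, -1, -2
Step 2: Count signs: positive = 7, negative = 5.
Step 3: Under H0: P(positive) = 0.5, so the number of positives S ~ Bin(12, 0.5).
Step 4: Two-sided exact p-value = sum of Bin(12,0.5) probabilities at or below the observed probability = 0.774414.
Step 5: alpha = 0.1. fail to reject H0.

n_eff = 12, pos = 7, neg = 5, p = 0.774414, fail to reject H0.


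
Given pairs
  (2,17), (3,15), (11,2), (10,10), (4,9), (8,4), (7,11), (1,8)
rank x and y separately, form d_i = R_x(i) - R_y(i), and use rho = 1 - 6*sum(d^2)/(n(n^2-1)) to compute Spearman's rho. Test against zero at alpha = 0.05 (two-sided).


Step 1: Rank x and y separately (midranks; no ties here).
rank(x): 2->2, 3->3, 11->8, 10->7, 4->4, 8->6, 7->5, 1->1
rank(y): 17->8, 15->7, 2->1, 10->5, 9->4, 4->2, 11->6, 8->3
Step 2: d_i = R_x(i) - R_y(i); compute d_i^2.
  (2-8)^2=36, (3-7)^2=16, (8-1)^2=49, (7-5)^2=4, (4-4)^2=0, (6-2)^2=16, (5-6)^2=1, (1-3)^2=4
sum(d^2) = 126.
Step 3: rho = 1 - 6*126 / (8*(8^2 - 1)) = 1 - 756/504 = -0.500000.
Step 4: Under H0, t = rho * sqrt((n-2)/(1-rho^2)) = -1.4142 ~ t(6).
Step 5: Two-sided p-value from the t-distribution with 6 df = 0.207031.
Step 6: alpha = 0.05. fail to reject H0.

rho = -0.5000, p = 0.207031, fail to reject H0 at alpha = 0.05.


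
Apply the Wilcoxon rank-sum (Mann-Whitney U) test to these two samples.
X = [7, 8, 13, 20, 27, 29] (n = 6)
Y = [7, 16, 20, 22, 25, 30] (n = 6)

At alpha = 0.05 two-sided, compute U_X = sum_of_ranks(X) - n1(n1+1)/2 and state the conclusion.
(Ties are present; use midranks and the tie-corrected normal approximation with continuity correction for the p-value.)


Step 1: Combine and sort all 12 observations; assign midranks.
sorted (value, group): (7,X), (7,Y), (8,X), (13,X), (16,Y), (20,X), (20,Y), (22,Y), (25,Y), (27,X), (29,X), (30,Y)
ranks: 7->1.5, 7->1.5, 8->3, 13->4, 16->5, 20->6.5, 20->6.5, 22->8, 25->9, 27->10, 29->11, 30->12
Step 2: Rank sum for X: R1 = 1.5 + 3 + 4 + 6.5 + 10 + 11 = 36.
Step 3: U_X = R1 - n1(n1+1)/2 = 36 - 6*7/2 = 36 - 21 = 15.
       U_Y = n1*n2 - U_X = 36 - 15 = 21.
Step 4: Ties are present, so use the tie-corrected normal approximation (with continuity correction) for the p-value.
Step 5: p-value = 0.687885; compare to alpha = 0.05. fail to reject H0.

U_X = 15, p = 0.687885, fail to reject H0 at alpha = 0.05.


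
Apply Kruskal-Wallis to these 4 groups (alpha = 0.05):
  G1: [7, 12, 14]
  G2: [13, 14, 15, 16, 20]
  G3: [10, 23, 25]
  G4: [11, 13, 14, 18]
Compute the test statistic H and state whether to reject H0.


Step 1: Combine all N = 15 observations and assign midranks.
sorted (value, group, rank): (7,G1,1), (10,G3,2), (11,G4,3), (12,G1,4), (13,G2,5.5), (13,G4,5.5), (14,G1,8), (14,G2,8), (14,G4,8), (15,G2,10), (16,G2,11), (18,G4,12), (20,G2,13), (23,G3,14), (25,G3,15)
Step 2: Sum ranks within each group.
R_1 = 13 (n_1 = 3)
R_2 = 47.5 (n_2 = 5)
R_3 = 31 (n_3 = 3)
R_4 = 28.5 (n_4 = 4)
Step 3: H = 12/(N(N+1)) * sum(R_i^2/n_i) - 3(N+1)
     = 12/(15*16) * (13^2/3 + 47.5^2/5 + 31^2/3 + 28.5^2/4) - 3*16
     = 0.050000 * 1030.98 - 48
     = 3.548958.
Step 4: Ties present; correction factor C = 1 - 30/(15^3 - 15) = 0.991071. Corrected H = 3.548958 / 0.991071 = 3.580931.
Step 5: Under H0, H ~ chi^2(3); p-value = 0.310416.
Step 6: alpha = 0.05. fail to reject H0.

H = 3.5809, df = 3, p = 0.310416, fail to reject H0.


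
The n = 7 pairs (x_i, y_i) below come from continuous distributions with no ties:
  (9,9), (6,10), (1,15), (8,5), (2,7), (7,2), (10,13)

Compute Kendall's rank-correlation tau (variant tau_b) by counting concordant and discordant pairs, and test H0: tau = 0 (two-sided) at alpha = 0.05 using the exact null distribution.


Step 1: Enumerate the 21 unordered pairs (i,j) with i<j and classify each by sign(x_j-x_i) * sign(y_j-y_i).
  (1,2):dx=-3,dy=+1->D; (1,3):dx=-8,dy=+6->D; (1,4):dx=-1,dy=-4->C; (1,5):dx=-7,dy=-2->C
  (1,6):dx=-2,dy=-7->C; (1,7):dx=+1,dy=+4->C; (2,3):dx=-5,dy=+5->D; (2,4):dx=+2,dy=-5->D
  (2,5):dx=-4,dy=-3->C; (2,6):dx=+1,dy=-8->D; (2,7):dx=+4,dy=+3->C; (3,4):dx=+7,dy=-10->D
  (3,5):dx=+1,dy=-8->D; (3,6):dx=+6,dy=-13->D; (3,7):dx=+9,dy=-2->D; (4,5):dx=-6,dy=+2->D
  (4,6):dx=-1,dy=-3->C; (4,7):dx=+2,dy=+8->C; (5,6):dx=+5,dy=-5->D; (5,7):dx=+8,dy=+6->C
  (6,7):dx=+3,dy=+11->C
Step 2: C = 10, D = 11, total pairs = 21.
Step 3: tau = (C - D)/(n(n-1)/2) = (10 - 11)/21 = -0.047619.
Step 4: Exact two-sided p-value (enumerate n! = 5040 permutations of y under H0): p = 1.000000.
Step 5: alpha = 0.05. fail to reject H0.

tau_b = -0.0476 (C=10, D=11), p = 1.000000, fail to reject H0.


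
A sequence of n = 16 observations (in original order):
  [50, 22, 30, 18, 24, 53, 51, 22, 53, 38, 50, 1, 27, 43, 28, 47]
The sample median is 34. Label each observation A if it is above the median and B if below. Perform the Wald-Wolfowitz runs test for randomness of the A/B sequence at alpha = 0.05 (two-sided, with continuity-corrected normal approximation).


Step 1: Compute median = 34; label A = above, B = below.
Labels in order: ABBBBAABAAABBABA  (n_A = 8, n_B = 8)
Step 2: Count runs R = 9.
Step 3: Under H0 (random ordering), E[R] = 2*n_A*n_B/(n_A+n_B) + 1 = 2*8*8/16 + 1 = 9.0000.
        Var[R] = 2*n_A*n_B*(2*n_A*n_B - n_A - n_B) / ((n_A+n_B)^2 * (n_A+n_B-1)) = 14336/3840 = 3.7333.
        SD[R] = 1.9322.
Step 4: R = E[R], so z = 0 with no continuity correction.
Step 5: Two-sided p-value via normal approximation = 2*(1 - Phi(|z|)) = 1.000000.
Step 6: alpha = 0.05. fail to reject H0.

R = 9, z = 0.0000, p = 1.000000, fail to reject H0.


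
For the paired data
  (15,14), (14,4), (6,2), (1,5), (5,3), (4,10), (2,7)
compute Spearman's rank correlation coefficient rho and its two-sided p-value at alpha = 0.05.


Step 1: Rank x and y separately (midranks; no ties here).
rank(x): 15->7, 14->6, 6->5, 1->1, 5->4, 4->3, 2->2
rank(y): 14->7, 4->3, 2->1, 5->4, 3->2, 10->6, 7->5
Step 2: d_i = R_x(i) - R_y(i); compute d_i^2.
  (7-7)^2=0, (6-3)^2=9, (5-1)^2=16, (1-4)^2=9, (4-2)^2=4, (3-6)^2=9, (2-5)^2=9
sum(d^2) = 56.
Step 3: rho = 1 - 6*56 / (7*(7^2 - 1)) = 1 - 336/336 = 0.000000.
Step 4: Under H0, t = rho * sqrt((n-2)/(1-rho^2)) = 0.0000 ~ t(5).
Step 5: Two-sided p-value from the t-distribution with 5 df = 1.000000.
Step 6: alpha = 0.05. fail to reject H0.

rho = 0.0000, p = 1.000000, fail to reject H0 at alpha = 0.05.


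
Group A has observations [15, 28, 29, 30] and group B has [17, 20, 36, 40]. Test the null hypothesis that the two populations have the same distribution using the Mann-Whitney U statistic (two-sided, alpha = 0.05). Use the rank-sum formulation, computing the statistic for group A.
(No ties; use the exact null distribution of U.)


Step 1: Combine and sort all 8 observations; assign midranks.
sorted (value, group): (15,X), (17,Y), (20,Y), (28,X), (29,X), (30,X), (36,Y), (40,Y)
ranks: 15->1, 17->2, 20->3, 28->4, 29->5, 30->6, 36->7, 40->8
Step 2: Rank sum for X: R1 = 1 + 4 + 5 + 6 = 16.
Step 3: U_X = R1 - n1(n1+1)/2 = 16 - 4*5/2 = 16 - 10 = 6.
       U_Y = n1*n2 - U_X = 16 - 6 = 10.
Step 4: No ties, so the exact null distribution of U (based on enumerating the C(8,4) = 70 equally likely rank assignments) gives the two-sided p-value.
Step 5: p-value = 0.685714; compare to alpha = 0.05. fail to reject H0.

U_X = 6, p = 0.685714, fail to reject H0 at alpha = 0.05.


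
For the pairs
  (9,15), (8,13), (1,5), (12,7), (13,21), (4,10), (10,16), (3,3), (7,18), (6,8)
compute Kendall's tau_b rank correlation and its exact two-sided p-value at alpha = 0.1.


Step 1: Enumerate the 45 unordered pairs (i,j) with i<j and classify each by sign(x_j-x_i) * sign(y_j-y_i).
  (1,2):dx=-1,dy=-2->C; (1,3):dx=-8,dy=-10->C; (1,4):dx=+3,dy=-8->D; (1,5):dx=+4,dy=+6->C
  (1,6):dx=-5,dy=-5->C; (1,7):dx=+1,dy=+1->C; (1,8):dx=-6,dy=-12->C; (1,9):dx=-2,dy=+3->D
  (1,10):dx=-3,dy=-7->C; (2,3):dx=-7,dy=-8->C; (2,4):dx=+4,dy=-6->D; (2,5):dx=+5,dy=+8->C
  (2,6):dx=-4,dy=-3->C; (2,7):dx=+2,dy=+3->C; (2,8):dx=-5,dy=-10->C; (2,9):dx=-1,dy=+5->D
  (2,10):dx=-2,dy=-5->C; (3,4):dx=+11,dy=+2->C; (3,5):dx=+12,dy=+16->C; (3,6):dx=+3,dy=+5->C
  (3,7):dx=+9,dy=+11->C; (3,8):dx=+2,dy=-2->D; (3,9):dx=+6,dy=+13->C; (3,10):dx=+5,dy=+3->C
  (4,5):dx=+1,dy=+14->C; (4,6):dx=-8,dy=+3->D; (4,7):dx=-2,dy=+9->D; (4,8):dx=-9,dy=-4->C
  (4,9):dx=-5,dy=+11->D; (4,10):dx=-6,dy=+1->D; (5,6):dx=-9,dy=-11->C; (5,7):dx=-3,dy=-5->C
  (5,8):dx=-10,dy=-18->C; (5,9):dx=-6,dy=-3->C; (5,10):dx=-7,dy=-13->C; (6,7):dx=+6,dy=+6->C
  (6,8):dx=-1,dy=-7->C; (6,9):dx=+3,dy=+8->C; (6,10):dx=+2,dy=-2->D; (7,8):dx=-7,dy=-13->C
  (7,9):dx=-3,dy=+2->D; (7,10):dx=-4,dy=-8->C; (8,9):dx=+4,dy=+15->C; (8,10):dx=+3,dy=+5->C
  (9,10):dx=-1,dy=-10->C
Step 2: C = 34, D = 11, total pairs = 45.
Step 3: tau = (C - D)/(n(n-1)/2) = (34 - 11)/45 = 0.511111.
Step 4: Exact two-sided p-value (enumerate n! = 3628800 permutations of y under H0): p = 0.046623.
Step 5: alpha = 0.1. reject H0.

tau_b = 0.5111 (C=34, D=11), p = 0.046623, reject H0.


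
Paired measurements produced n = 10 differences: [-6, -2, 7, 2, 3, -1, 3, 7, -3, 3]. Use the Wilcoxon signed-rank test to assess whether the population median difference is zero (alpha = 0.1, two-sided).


Step 1: Drop any zero differences (none here) and take |d_i|.
|d| = [6, 2, 7, 2, 3, 1, 3, 7, 3, 3]
Step 2: Midrank |d_i| (ties get averaged ranks).
ranks: |6|->8, |2|->2.5, |7|->9.5, |2|->2.5, |3|->5.5, |1|->1, |3|->5.5, |7|->9.5, |3|->5.5, |3|->5.5
Step 3: Attach original signs; sum ranks with positive sign and with negative sign.
W+ = 9.5 + 2.5 + 5.5 + 5.5 + 9.5 + 5.5 = 38
W- = 8 + 2.5 + 1 + 5.5 = 17
(Check: W+ + W- = 55 should equal n(n+1)/2 = 55.)
Step 4: Test statistic W = min(W+, W-) = 17.
Step 5: Ties in |d|, so use the tie-corrected normal approximation.
        E[W] = n(n+1)/4 = 10*11/4 = 27.5.
        Tie groups: |d|=2 (t=2), |d|=3 (t=4), |d|=7 (t=2); sum(t^3 - t) = 72.
        Var[W] = n(n+1)(2n+1)/24 - sum(t^3-t)/48 = 2310/24 - 72/48 = 94.75.
        z = (W - E[W]) / sqrt(Var[W]) = (17 - 27.5) / 9.7340 = -1.0787.
        Two-sided p = 2*Phi(z) = 0.280723.
Step 6: alpha = 0.1. fail to reject H0.

W+ = 38, W- = 17, W = min = 17, p = 0.280723, fail to reject H0.


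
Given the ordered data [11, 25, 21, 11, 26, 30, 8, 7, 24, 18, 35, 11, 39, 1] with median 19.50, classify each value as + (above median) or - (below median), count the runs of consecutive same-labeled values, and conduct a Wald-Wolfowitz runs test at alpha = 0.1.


Step 1: Compute median = 19.50; label A = above, B = below.
Labels in order: BAABAABBABABAB  (n_A = 7, n_B = 7)
Step 2: Count runs R = 11.
Step 3: Under H0 (random ordering), E[R] = 2*n_A*n_B/(n_A+n_B) + 1 = 2*7*7/14 + 1 = 8.0000.
        Var[R] = 2*n_A*n_B*(2*n_A*n_B - n_A - n_B) / ((n_A+n_B)^2 * (n_A+n_B-1)) = 8232/2548 = 3.2308.
        SD[R] = 1.7974.
Step 4: Continuity-corrected z = (R - 0.5 - E[R]) / SD[R] = (11 - 0.5 - 8.0000) / 1.7974 = 1.3909.
Step 5: Two-sided p-value via normal approximation = 2*(1 - Phi(|z|)) = 0.164264.
Step 6: alpha = 0.1. fail to reject H0.

R = 11, z = 1.3909, p = 0.164264, fail to reject H0.


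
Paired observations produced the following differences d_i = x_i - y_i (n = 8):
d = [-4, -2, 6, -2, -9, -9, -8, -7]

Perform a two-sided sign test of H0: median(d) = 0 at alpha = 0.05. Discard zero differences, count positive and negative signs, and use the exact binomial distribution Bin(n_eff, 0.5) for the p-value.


Step 1: Discard zero differences. Original n = 8; n_eff = number of nonzero differences = 8.
Nonzero differences (with sign): -4, -2, +6, -2, -9, -9, -8, -7
Step 2: Count signs: positive = 1, negative = 7.
Step 3: Under H0: P(positive) = 0.5, so the number of positives S ~ Bin(8, 0.5).
Step 4: Two-sided exact p-value = sum of Bin(8,0.5) probabilities at or below the observed probability = 0.070312.
Step 5: alpha = 0.05. fail to reject H0.

n_eff = 8, pos = 1, neg = 7, p = 0.070312, fail to reject H0.


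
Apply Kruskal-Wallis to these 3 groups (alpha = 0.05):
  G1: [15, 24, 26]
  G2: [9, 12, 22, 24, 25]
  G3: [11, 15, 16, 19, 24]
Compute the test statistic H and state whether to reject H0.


Step 1: Combine all N = 13 observations and assign midranks.
sorted (value, group, rank): (9,G2,1), (11,G3,2), (12,G2,3), (15,G1,4.5), (15,G3,4.5), (16,G3,6), (19,G3,7), (22,G2,8), (24,G1,10), (24,G2,10), (24,G3,10), (25,G2,12), (26,G1,13)
Step 2: Sum ranks within each group.
R_1 = 27.5 (n_1 = 3)
R_2 = 34 (n_2 = 5)
R_3 = 29.5 (n_3 = 5)
Step 3: H = 12/(N(N+1)) * sum(R_i^2/n_i) - 3(N+1)
     = 12/(13*14) * (27.5^2/3 + 34^2/5 + 29.5^2/5) - 3*14
     = 0.065934 * 657.333 - 42
     = 1.340659.
Step 4: Ties present; correction factor C = 1 - 30/(13^3 - 13) = 0.986264. Corrected H = 1.340659 / 0.986264 = 1.359331.
Step 5: Under H0, H ~ chi^2(2); p-value = 0.506786.
Step 6: alpha = 0.05. fail to reject H0.

H = 1.3593, df = 2, p = 0.506786, fail to reject H0.


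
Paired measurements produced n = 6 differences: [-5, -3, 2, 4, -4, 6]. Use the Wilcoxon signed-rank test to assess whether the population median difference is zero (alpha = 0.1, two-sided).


Step 1: Drop any zero differences (none here) and take |d_i|.
|d| = [5, 3, 2, 4, 4, 6]
Step 2: Midrank |d_i| (ties get averaged ranks).
ranks: |5|->5, |3|->2, |2|->1, |4|->3.5, |4|->3.5, |6|->6
Step 3: Attach original signs; sum ranks with positive sign and with negative sign.
W+ = 1 + 3.5 + 6 = 10.5
W- = 5 + 2 + 3.5 = 10.5
(Check: W+ + W- = 21 should equal n(n+1)/2 = 21.)
Step 4: Test statistic W = min(W+, W-) = 10.5.
Step 5: Ties in |d|, so use the tie-corrected normal approximation.
        E[W] = n(n+1)/4 = 6*7/4 = 10.5.
        Tie groups: |d|=4 (t=2); sum(t^3 - t) = 6.
        Var[W] = n(n+1)(2n+1)/24 - sum(t^3-t)/48 = 546/24 - 6/48 = 22.625.
        z = (W - E[W]) / sqrt(Var[W]) = (10.5 - 10.5) / 4.7566 = 0.0000.
        Two-sided p = 2*Phi(z) = 1.000000.
Step 6: alpha = 0.1. fail to reject H0.

W+ = 10.5, W- = 10.5, W = min = 10.5, p = 1.000000, fail to reject H0.


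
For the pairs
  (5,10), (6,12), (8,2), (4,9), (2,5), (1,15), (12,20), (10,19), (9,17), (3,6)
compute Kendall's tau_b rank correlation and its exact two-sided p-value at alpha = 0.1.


Step 1: Enumerate the 45 unordered pairs (i,j) with i<j and classify each by sign(x_j-x_i) * sign(y_j-y_i).
  (1,2):dx=+1,dy=+2->C; (1,3):dx=+3,dy=-8->D; (1,4):dx=-1,dy=-1->C; (1,5):dx=-3,dy=-5->C
  (1,6):dx=-4,dy=+5->D; (1,7):dx=+7,dy=+10->C; (1,8):dx=+5,dy=+9->C; (1,9):dx=+4,dy=+7->C
  (1,10):dx=-2,dy=-4->C; (2,3):dx=+2,dy=-10->D; (2,4):dx=-2,dy=-3->C; (2,5):dx=-4,dy=-7->C
  (2,6):dx=-5,dy=+3->D; (2,7):dx=+6,dy=+8->C; (2,8):dx=+4,dy=+7->C; (2,9):dx=+3,dy=+5->C
  (2,10):dx=-3,dy=-6->C; (3,4):dx=-4,dy=+7->D; (3,5):dx=-6,dy=+3->D; (3,6):dx=-7,dy=+13->D
  (3,7):dx=+4,dy=+18->C; (3,8):dx=+2,dy=+17->C; (3,9):dx=+1,dy=+15->C; (3,10):dx=-5,dy=+4->D
  (4,5):dx=-2,dy=-4->C; (4,6):dx=-3,dy=+6->D; (4,7):dx=+8,dy=+11->C; (4,8):dx=+6,dy=+10->C
  (4,9):dx=+5,dy=+8->C; (4,10):dx=-1,dy=-3->C; (5,6):dx=-1,dy=+10->D; (5,7):dx=+10,dy=+15->C
  (5,8):dx=+8,dy=+14->C; (5,9):dx=+7,dy=+12->C; (5,10):dx=+1,dy=+1->C; (6,7):dx=+11,dy=+5->C
  (6,8):dx=+9,dy=+4->C; (6,9):dx=+8,dy=+2->C; (6,10):dx=+2,dy=-9->D; (7,8):dx=-2,dy=-1->C
  (7,9):dx=-3,dy=-3->C; (7,10):dx=-9,dy=-14->C; (8,9):dx=-1,dy=-2->C; (8,10):dx=-7,dy=-13->C
  (9,10):dx=-6,dy=-11->C
Step 2: C = 34, D = 11, total pairs = 45.
Step 3: tau = (C - D)/(n(n-1)/2) = (34 - 11)/45 = 0.511111.
Step 4: Exact two-sided p-value (enumerate n! = 3628800 permutations of y under H0): p = 0.046623.
Step 5: alpha = 0.1. reject H0.

tau_b = 0.5111 (C=34, D=11), p = 0.046623, reject H0.


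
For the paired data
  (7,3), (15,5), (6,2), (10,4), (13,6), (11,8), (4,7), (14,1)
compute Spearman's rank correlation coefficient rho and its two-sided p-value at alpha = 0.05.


Step 1: Rank x and y separately (midranks; no ties here).
rank(x): 7->3, 15->8, 6->2, 10->4, 13->6, 11->5, 4->1, 14->7
rank(y): 3->3, 5->5, 2->2, 4->4, 6->6, 8->8, 7->7, 1->1
Step 2: d_i = R_x(i) - R_y(i); compute d_i^2.
  (3-3)^2=0, (8-5)^2=9, (2-2)^2=0, (4-4)^2=0, (6-6)^2=0, (5-8)^2=9, (1-7)^2=36, (7-1)^2=36
sum(d^2) = 90.
Step 3: rho = 1 - 6*90 / (8*(8^2 - 1)) = 1 - 540/504 = -0.071429.
Step 4: Under H0, t = rho * sqrt((n-2)/(1-rho^2)) = -0.1754 ~ t(6).
Step 5: Two-sided p-value from the t-distribution with 6 df = 0.866526.
Step 6: alpha = 0.05. fail to reject H0.

rho = -0.0714, p = 0.866526, fail to reject H0 at alpha = 0.05.


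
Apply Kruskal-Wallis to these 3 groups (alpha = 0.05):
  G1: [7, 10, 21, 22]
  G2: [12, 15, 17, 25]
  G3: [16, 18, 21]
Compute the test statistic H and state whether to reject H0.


Step 1: Combine all N = 11 observations and assign midranks.
sorted (value, group, rank): (7,G1,1), (10,G1,2), (12,G2,3), (15,G2,4), (16,G3,5), (17,G2,6), (18,G3,7), (21,G1,8.5), (21,G3,8.5), (22,G1,10), (25,G2,11)
Step 2: Sum ranks within each group.
R_1 = 21.5 (n_1 = 4)
R_2 = 24 (n_2 = 4)
R_3 = 20.5 (n_3 = 3)
Step 3: H = 12/(N(N+1)) * sum(R_i^2/n_i) - 3(N+1)
     = 12/(11*12) * (21.5^2/4 + 24^2/4 + 20.5^2/3) - 3*12
     = 0.090909 * 399.646 - 36
     = 0.331439.
Step 4: Ties present; correction factor C = 1 - 6/(11^3 - 11) = 0.995455. Corrected H = 0.331439 / 0.995455 = 0.332953.
Step 5: Under H0, H ~ chi^2(2); p-value = 0.846643.
Step 6: alpha = 0.05. fail to reject H0.

H = 0.3330, df = 2, p = 0.846643, fail to reject H0.


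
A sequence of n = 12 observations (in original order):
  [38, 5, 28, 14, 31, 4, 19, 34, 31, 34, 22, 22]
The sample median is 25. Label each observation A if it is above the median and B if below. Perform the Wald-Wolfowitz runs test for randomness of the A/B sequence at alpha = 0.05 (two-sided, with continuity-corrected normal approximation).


Step 1: Compute median = 25; label A = above, B = below.
Labels in order: ABABABBAAABB  (n_A = 6, n_B = 6)
Step 2: Count runs R = 8.
Step 3: Under H0 (random ordering), E[R] = 2*n_A*n_B/(n_A+n_B) + 1 = 2*6*6/12 + 1 = 7.0000.
        Var[R] = 2*n_A*n_B*(2*n_A*n_B - n_A - n_B) / ((n_A+n_B)^2 * (n_A+n_B-1)) = 4320/1584 = 2.7273.
        SD[R] = 1.6514.
Step 4: Continuity-corrected z = (R - 0.5 - E[R]) / SD[R] = (8 - 0.5 - 7.0000) / 1.6514 = 0.3028.
Step 5: Two-sided p-value via normal approximation = 2*(1 - Phi(|z|)) = 0.762069.
Step 6: alpha = 0.05. fail to reject H0.

R = 8, z = 0.3028, p = 0.762069, fail to reject H0.


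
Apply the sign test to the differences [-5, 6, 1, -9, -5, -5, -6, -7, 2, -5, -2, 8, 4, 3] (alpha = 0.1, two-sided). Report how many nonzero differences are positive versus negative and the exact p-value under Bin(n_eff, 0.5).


Step 1: Discard zero differences. Original n = 14; n_eff = number of nonzero differences = 14.
Nonzero differences (with sign): -5, +6, +1, -9, -5, -5, -6, -7, +2, -5, -2, +8, +4, +3
Step 2: Count signs: positive = 6, negative = 8.
Step 3: Under H0: P(positive) = 0.5, so the number of positives S ~ Bin(14, 0.5).
Step 4: Two-sided exact p-value = sum of Bin(14,0.5) probabilities at or below the observed probability = 0.790527.
Step 5: alpha = 0.1. fail to reject H0.

n_eff = 14, pos = 6, neg = 8, p = 0.790527, fail to reject H0.


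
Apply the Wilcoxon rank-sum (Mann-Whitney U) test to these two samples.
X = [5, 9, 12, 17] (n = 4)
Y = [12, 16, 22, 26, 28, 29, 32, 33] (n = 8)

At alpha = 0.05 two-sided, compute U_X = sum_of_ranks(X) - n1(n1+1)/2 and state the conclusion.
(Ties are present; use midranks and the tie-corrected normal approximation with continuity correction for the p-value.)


Step 1: Combine and sort all 12 observations; assign midranks.
sorted (value, group): (5,X), (9,X), (12,X), (12,Y), (16,Y), (17,X), (22,Y), (26,Y), (28,Y), (29,Y), (32,Y), (33,Y)
ranks: 5->1, 9->2, 12->3.5, 12->3.5, 16->5, 17->6, 22->7, 26->8, 28->9, 29->10, 32->11, 33->12
Step 2: Rank sum for X: R1 = 1 + 2 + 3.5 + 6 = 12.5.
Step 3: U_X = R1 - n1(n1+1)/2 = 12.5 - 4*5/2 = 12.5 - 10 = 2.5.
       U_Y = n1*n2 - U_X = 32 - 2.5 = 29.5.
Step 4: Ties are present, so use the tie-corrected normal approximation (with continuity correction) for the p-value.
Step 5: p-value = 0.026980; compare to alpha = 0.05. reject H0.

U_X = 2.5, p = 0.026980, reject H0 at alpha = 0.05.


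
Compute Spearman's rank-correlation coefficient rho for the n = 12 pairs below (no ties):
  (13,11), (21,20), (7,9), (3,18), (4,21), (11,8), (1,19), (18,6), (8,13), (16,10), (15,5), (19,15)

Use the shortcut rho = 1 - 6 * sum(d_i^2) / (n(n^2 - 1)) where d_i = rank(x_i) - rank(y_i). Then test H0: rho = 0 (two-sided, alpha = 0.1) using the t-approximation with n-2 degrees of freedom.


Step 1: Rank x and y separately (midranks; no ties here).
rank(x): 13->7, 21->12, 7->4, 3->2, 4->3, 11->6, 1->1, 18->10, 8->5, 16->9, 15->8, 19->11
rank(y): 11->6, 20->11, 9->4, 18->9, 21->12, 8->3, 19->10, 6->2, 13->7, 10->5, 5->1, 15->8
Step 2: d_i = R_x(i) - R_y(i); compute d_i^2.
  (7-6)^2=1, (12-11)^2=1, (4-4)^2=0, (2-9)^2=49, (3-12)^2=81, (6-3)^2=9, (1-10)^2=81, (10-2)^2=64, (5-7)^2=4, (9-5)^2=16, (8-1)^2=49, (11-8)^2=9
sum(d^2) = 364.
Step 3: rho = 1 - 6*364 / (12*(12^2 - 1)) = 1 - 2184/1716 = -0.272727.
Step 4: Under H0, t = rho * sqrt((n-2)/(1-rho^2)) = -0.8964 ~ t(10).
Step 5: Two-sided p-value from the t-distribution with 10 df = 0.391097.
Step 6: alpha = 0.1. fail to reject H0.

rho = -0.2727, p = 0.391097, fail to reject H0 at alpha = 0.1.


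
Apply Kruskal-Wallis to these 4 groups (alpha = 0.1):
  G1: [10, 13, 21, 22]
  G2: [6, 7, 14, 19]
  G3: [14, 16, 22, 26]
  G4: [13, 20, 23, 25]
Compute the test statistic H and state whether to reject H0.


Step 1: Combine all N = 16 observations and assign midranks.
sorted (value, group, rank): (6,G2,1), (7,G2,2), (10,G1,3), (13,G1,4.5), (13,G4,4.5), (14,G2,6.5), (14,G3,6.5), (16,G3,8), (19,G2,9), (20,G4,10), (21,G1,11), (22,G1,12.5), (22,G3,12.5), (23,G4,14), (25,G4,15), (26,G3,16)
Step 2: Sum ranks within each group.
R_1 = 31 (n_1 = 4)
R_2 = 18.5 (n_2 = 4)
R_3 = 43 (n_3 = 4)
R_4 = 43.5 (n_4 = 4)
Step 3: H = 12/(N(N+1)) * sum(R_i^2/n_i) - 3(N+1)
     = 12/(16*17) * (31^2/4 + 18.5^2/4 + 43^2/4 + 43.5^2/4) - 3*17
     = 0.044118 * 1261.12 - 51
     = 4.637868.
Step 4: Ties present; correction factor C = 1 - 18/(16^3 - 16) = 0.995588. Corrected H = 4.637868 / 0.995588 = 4.658419.
Step 5: Under H0, H ~ chi^2(3); p-value = 0.198587.
Step 6: alpha = 0.1. fail to reject H0.

H = 4.6584, df = 3, p = 0.198587, fail to reject H0.


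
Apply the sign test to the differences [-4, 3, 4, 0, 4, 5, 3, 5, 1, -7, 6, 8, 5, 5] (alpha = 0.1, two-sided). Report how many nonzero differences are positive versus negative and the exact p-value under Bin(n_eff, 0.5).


Step 1: Discard zero differences. Original n = 14; n_eff = number of nonzero differences = 13.
Nonzero differences (with sign): -4, +3, +4, +4, +5, +3, +5, +1, -7, +6, +8, +5, +5
Step 2: Count signs: positive = 11, negative = 2.
Step 3: Under H0: P(positive) = 0.5, so the number of positives S ~ Bin(13, 0.5).
Step 4: Two-sided exact p-value = sum of Bin(13,0.5) probabilities at or below the observed probability = 0.022461.
Step 5: alpha = 0.1. reject H0.

n_eff = 13, pos = 11, neg = 2, p = 0.022461, reject H0.


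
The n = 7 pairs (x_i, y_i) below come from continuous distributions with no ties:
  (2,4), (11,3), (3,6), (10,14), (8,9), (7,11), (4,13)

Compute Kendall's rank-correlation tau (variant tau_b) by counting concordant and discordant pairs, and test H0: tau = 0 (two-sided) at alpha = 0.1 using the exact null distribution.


Step 1: Enumerate the 21 unordered pairs (i,j) with i<j and classify each by sign(x_j-x_i) * sign(y_j-y_i).
  (1,2):dx=+9,dy=-1->D; (1,3):dx=+1,dy=+2->C; (1,4):dx=+8,dy=+10->C; (1,5):dx=+6,dy=+5->C
  (1,6):dx=+5,dy=+7->C; (1,7):dx=+2,dy=+9->C; (2,3):dx=-8,dy=+3->D; (2,4):dx=-1,dy=+11->D
  (2,5):dx=-3,dy=+6->D; (2,6):dx=-4,dy=+8->D; (2,7):dx=-7,dy=+10->D; (3,4):dx=+7,dy=+8->C
  (3,5):dx=+5,dy=+3->C; (3,6):dx=+4,dy=+5->C; (3,7):dx=+1,dy=+7->C; (4,5):dx=-2,dy=-5->C
  (4,6):dx=-3,dy=-3->C; (4,7):dx=-6,dy=-1->C; (5,6):dx=-1,dy=+2->D; (5,7):dx=-4,dy=+4->D
  (6,7):dx=-3,dy=+2->D
Step 2: C = 12, D = 9, total pairs = 21.
Step 3: tau = (C - D)/(n(n-1)/2) = (12 - 9)/21 = 0.142857.
Step 4: Exact two-sided p-value (enumerate n! = 5040 permutations of y under H0): p = 0.772619.
Step 5: alpha = 0.1. fail to reject H0.

tau_b = 0.1429 (C=12, D=9), p = 0.772619, fail to reject H0.


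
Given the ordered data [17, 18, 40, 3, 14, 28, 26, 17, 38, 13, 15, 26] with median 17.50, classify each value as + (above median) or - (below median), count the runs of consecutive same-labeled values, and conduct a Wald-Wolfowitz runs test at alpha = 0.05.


Step 1: Compute median = 17.50; label A = above, B = below.
Labels in order: BAABBAABABBA  (n_A = 6, n_B = 6)
Step 2: Count runs R = 8.
Step 3: Under H0 (random ordering), E[R] = 2*n_A*n_B/(n_A+n_B) + 1 = 2*6*6/12 + 1 = 7.0000.
        Var[R] = 2*n_A*n_B*(2*n_A*n_B - n_A - n_B) / ((n_A+n_B)^2 * (n_A+n_B-1)) = 4320/1584 = 2.7273.
        SD[R] = 1.6514.
Step 4: Continuity-corrected z = (R - 0.5 - E[R]) / SD[R] = (8 - 0.5 - 7.0000) / 1.6514 = 0.3028.
Step 5: Two-sided p-value via normal approximation = 2*(1 - Phi(|z|)) = 0.762069.
Step 6: alpha = 0.05. fail to reject H0.

R = 8, z = 0.3028, p = 0.762069, fail to reject H0.


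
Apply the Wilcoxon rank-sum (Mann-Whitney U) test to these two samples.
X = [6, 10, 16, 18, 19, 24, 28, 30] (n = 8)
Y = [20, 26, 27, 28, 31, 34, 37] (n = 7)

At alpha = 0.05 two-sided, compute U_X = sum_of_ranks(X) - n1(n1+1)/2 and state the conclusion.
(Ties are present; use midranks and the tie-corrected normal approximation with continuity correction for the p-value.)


Step 1: Combine and sort all 15 observations; assign midranks.
sorted (value, group): (6,X), (10,X), (16,X), (18,X), (19,X), (20,Y), (24,X), (26,Y), (27,Y), (28,X), (28,Y), (30,X), (31,Y), (34,Y), (37,Y)
ranks: 6->1, 10->2, 16->3, 18->4, 19->5, 20->6, 24->7, 26->8, 27->9, 28->10.5, 28->10.5, 30->12, 31->13, 34->14, 37->15
Step 2: Rank sum for X: R1 = 1 + 2 + 3 + 4 + 5 + 7 + 10.5 + 12 = 44.5.
Step 3: U_X = R1 - n1(n1+1)/2 = 44.5 - 8*9/2 = 44.5 - 36 = 8.5.
       U_Y = n1*n2 - U_X = 56 - 8.5 = 47.5.
Step 4: Ties are present, so use the tie-corrected normal approximation (with continuity correction) for the p-value.
Step 5: p-value = 0.027751; compare to alpha = 0.05. reject H0.

U_X = 8.5, p = 0.027751, reject H0 at alpha = 0.05.


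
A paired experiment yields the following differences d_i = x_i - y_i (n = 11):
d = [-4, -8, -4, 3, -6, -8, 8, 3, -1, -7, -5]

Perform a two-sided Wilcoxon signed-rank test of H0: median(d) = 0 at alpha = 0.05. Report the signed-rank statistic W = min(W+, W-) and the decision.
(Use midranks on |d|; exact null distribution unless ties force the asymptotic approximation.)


Step 1: Drop any zero differences (none here) and take |d_i|.
|d| = [4, 8, 4, 3, 6, 8, 8, 3, 1, 7, 5]
Step 2: Midrank |d_i| (ties get averaged ranks).
ranks: |4|->4.5, |8|->10, |4|->4.5, |3|->2.5, |6|->7, |8|->10, |8|->10, |3|->2.5, |1|->1, |7|->8, |5|->6
Step 3: Attach original signs; sum ranks with positive sign and with negative sign.
W+ = 2.5 + 10 + 2.5 = 15
W- = 4.5 + 10 + 4.5 + 7 + 10 + 1 + 8 + 6 = 51
(Check: W+ + W- = 66 should equal n(n+1)/2 = 66.)
Step 4: Test statistic W = min(W+, W-) = 15.
Step 5: Ties in |d|, so use the tie-corrected normal approximation.
        E[W] = n(n+1)/4 = 11*12/4 = 33.
        Tie groups: |d|=3 (t=2), |d|=4 (t=2), |d|=8 (t=3); sum(t^3 - t) = 36.
        Var[W] = n(n+1)(2n+1)/24 - sum(t^3-t)/48 = 3036/24 - 36/48 = 125.75.
        z = (W - E[W]) / sqrt(Var[W]) = (15 - 33) / 11.2138 = -1.6052.
        Two-sided p = 2*Phi(z) = 0.108458.
Step 6: alpha = 0.05. fail to reject H0.

W+ = 15, W- = 51, W = min = 15, p = 0.108458, fail to reject H0.


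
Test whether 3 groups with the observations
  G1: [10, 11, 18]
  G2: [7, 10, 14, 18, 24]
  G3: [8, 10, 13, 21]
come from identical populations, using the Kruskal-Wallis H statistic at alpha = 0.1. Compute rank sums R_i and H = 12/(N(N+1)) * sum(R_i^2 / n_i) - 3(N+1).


Step 1: Combine all N = 12 observations and assign midranks.
sorted (value, group, rank): (7,G2,1), (8,G3,2), (10,G1,4), (10,G2,4), (10,G3,4), (11,G1,6), (13,G3,7), (14,G2,8), (18,G1,9.5), (18,G2,9.5), (21,G3,11), (24,G2,12)
Step 2: Sum ranks within each group.
R_1 = 19.5 (n_1 = 3)
R_2 = 34.5 (n_2 = 5)
R_3 = 24 (n_3 = 4)
Step 3: H = 12/(N(N+1)) * sum(R_i^2/n_i) - 3(N+1)
     = 12/(12*13) * (19.5^2/3 + 34.5^2/5 + 24^2/4) - 3*13
     = 0.076923 * 508.8 - 39
     = 0.138462.
Step 4: Ties present; correction factor C = 1 - 30/(12^3 - 12) = 0.982517. Corrected H = 0.138462 / 0.982517 = 0.140925.
Step 5: Under H0, H ~ chi^2(2); p-value = 0.931963.
Step 6: alpha = 0.1. fail to reject H0.

H = 0.1409, df = 2, p = 0.931963, fail to reject H0.


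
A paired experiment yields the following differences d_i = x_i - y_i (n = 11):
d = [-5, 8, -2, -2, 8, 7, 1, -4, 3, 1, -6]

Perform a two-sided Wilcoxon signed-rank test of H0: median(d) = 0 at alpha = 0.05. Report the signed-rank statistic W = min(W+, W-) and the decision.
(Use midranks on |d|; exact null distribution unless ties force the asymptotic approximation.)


Step 1: Drop any zero differences (none here) and take |d_i|.
|d| = [5, 8, 2, 2, 8, 7, 1, 4, 3, 1, 6]
Step 2: Midrank |d_i| (ties get averaged ranks).
ranks: |5|->7, |8|->10.5, |2|->3.5, |2|->3.5, |8|->10.5, |7|->9, |1|->1.5, |4|->6, |3|->5, |1|->1.5, |6|->8
Step 3: Attach original signs; sum ranks with positive sign and with negative sign.
W+ = 10.5 + 10.5 + 9 + 1.5 + 5 + 1.5 = 38
W- = 7 + 3.5 + 3.5 + 6 + 8 = 28
(Check: W+ + W- = 66 should equal n(n+1)/2 = 66.)
Step 4: Test statistic W = min(W+, W-) = 28.
Step 5: Ties in |d|, so use the tie-corrected normal approximation.
        E[W] = n(n+1)/4 = 11*12/4 = 33.
        Tie groups: |d|=1 (t=2), |d|=2 (t=2), |d|=8 (t=2); sum(t^3 - t) = 18.
        Var[W] = n(n+1)(2n+1)/24 - sum(t^3-t)/48 = 3036/24 - 18/48 = 126.125.
        z = (W - E[W]) / sqrt(Var[W]) = (28 - 33) / 11.2305 = -0.4452.
        Two-sided p = 2*Phi(z) = 0.656165.
Step 6: alpha = 0.05. fail to reject H0.

W+ = 38, W- = 28, W = min = 28, p = 0.656165, fail to reject H0.


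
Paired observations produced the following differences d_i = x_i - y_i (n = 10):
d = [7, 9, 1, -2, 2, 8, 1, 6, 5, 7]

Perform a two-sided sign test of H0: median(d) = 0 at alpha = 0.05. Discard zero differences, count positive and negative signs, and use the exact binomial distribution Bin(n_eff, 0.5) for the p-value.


Step 1: Discard zero differences. Original n = 10; n_eff = number of nonzero differences = 10.
Nonzero differences (with sign): +7, +9, +1, -2, +2, +8, +1, +6, +5, +7
Step 2: Count signs: positive = 9, negative = 1.
Step 3: Under H0: P(positive) = 0.5, so the number of positives S ~ Bin(10, 0.5).
Step 4: Two-sided exact p-value = sum of Bin(10,0.5) probabilities at or below the observed probability = 0.021484.
Step 5: alpha = 0.05. reject H0.

n_eff = 10, pos = 9, neg = 1, p = 0.021484, reject H0.


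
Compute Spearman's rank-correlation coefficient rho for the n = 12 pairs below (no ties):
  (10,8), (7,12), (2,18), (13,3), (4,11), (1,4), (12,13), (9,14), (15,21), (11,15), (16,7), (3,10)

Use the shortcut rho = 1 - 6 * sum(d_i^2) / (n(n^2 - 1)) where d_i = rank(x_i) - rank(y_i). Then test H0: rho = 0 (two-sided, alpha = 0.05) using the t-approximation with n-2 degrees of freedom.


Step 1: Rank x and y separately (midranks; no ties here).
rank(x): 10->7, 7->5, 2->2, 13->10, 4->4, 1->1, 12->9, 9->6, 15->11, 11->8, 16->12, 3->3
rank(y): 8->4, 12->7, 18->11, 3->1, 11->6, 4->2, 13->8, 14->9, 21->12, 15->10, 7->3, 10->5
Step 2: d_i = R_x(i) - R_y(i); compute d_i^2.
  (7-4)^2=9, (5-7)^2=4, (2-11)^2=81, (10-1)^2=81, (4-6)^2=4, (1-2)^2=1, (9-8)^2=1, (6-9)^2=9, (11-12)^2=1, (8-10)^2=4, (12-3)^2=81, (3-5)^2=4
sum(d^2) = 280.
Step 3: rho = 1 - 6*280 / (12*(12^2 - 1)) = 1 - 1680/1716 = 0.020979.
Step 4: Under H0, t = rho * sqrt((n-2)/(1-rho^2)) = 0.0664 ~ t(10).
Step 5: Two-sided p-value from the t-distribution with 10 df = 0.948402.
Step 6: alpha = 0.05. fail to reject H0.

rho = 0.0210, p = 0.948402, fail to reject H0 at alpha = 0.05.


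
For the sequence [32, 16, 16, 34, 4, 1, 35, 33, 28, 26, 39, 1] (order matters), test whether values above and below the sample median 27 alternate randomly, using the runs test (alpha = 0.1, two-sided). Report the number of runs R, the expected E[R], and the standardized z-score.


Step 1: Compute median = 27; label A = above, B = below.
Labels in order: ABBABBAAABAB  (n_A = 6, n_B = 6)
Step 2: Count runs R = 8.
Step 3: Under H0 (random ordering), E[R] = 2*n_A*n_B/(n_A+n_B) + 1 = 2*6*6/12 + 1 = 7.0000.
        Var[R] = 2*n_A*n_B*(2*n_A*n_B - n_A - n_B) / ((n_A+n_B)^2 * (n_A+n_B-1)) = 4320/1584 = 2.7273.
        SD[R] = 1.6514.
Step 4: Continuity-corrected z = (R - 0.5 - E[R]) / SD[R] = (8 - 0.5 - 7.0000) / 1.6514 = 0.3028.
Step 5: Two-sided p-value via normal approximation = 2*(1 - Phi(|z|)) = 0.762069.
Step 6: alpha = 0.1. fail to reject H0.

R = 8, z = 0.3028, p = 0.762069, fail to reject H0.


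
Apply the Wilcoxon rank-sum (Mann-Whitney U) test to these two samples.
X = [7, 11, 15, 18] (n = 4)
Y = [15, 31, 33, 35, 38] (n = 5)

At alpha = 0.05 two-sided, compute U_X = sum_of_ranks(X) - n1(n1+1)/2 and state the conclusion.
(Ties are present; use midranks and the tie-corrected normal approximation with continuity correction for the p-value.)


Step 1: Combine and sort all 9 observations; assign midranks.
sorted (value, group): (7,X), (11,X), (15,X), (15,Y), (18,X), (31,Y), (33,Y), (35,Y), (38,Y)
ranks: 7->1, 11->2, 15->3.5, 15->3.5, 18->5, 31->6, 33->7, 35->8, 38->9
Step 2: Rank sum for X: R1 = 1 + 2 + 3.5 + 5 = 11.5.
Step 3: U_X = R1 - n1(n1+1)/2 = 11.5 - 4*5/2 = 11.5 - 10 = 1.5.
       U_Y = n1*n2 - U_X = 20 - 1.5 = 18.5.
Step 4: Ties are present, so use the tie-corrected normal approximation (with continuity correction) for the p-value.
Step 5: p-value = 0.049090; compare to alpha = 0.05. reject H0.

U_X = 1.5, p = 0.049090, reject H0 at alpha = 0.05.


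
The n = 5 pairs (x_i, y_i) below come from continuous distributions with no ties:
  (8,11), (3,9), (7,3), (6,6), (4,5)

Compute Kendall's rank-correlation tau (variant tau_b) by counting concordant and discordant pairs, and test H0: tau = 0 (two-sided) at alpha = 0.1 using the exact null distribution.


Step 1: Enumerate the 10 unordered pairs (i,j) with i<j and classify each by sign(x_j-x_i) * sign(y_j-y_i).
  (1,2):dx=-5,dy=-2->C; (1,3):dx=-1,dy=-8->C; (1,4):dx=-2,dy=-5->C; (1,5):dx=-4,dy=-6->C
  (2,3):dx=+4,dy=-6->D; (2,4):dx=+3,dy=-3->D; (2,5):dx=+1,dy=-4->D; (3,4):dx=-1,dy=+3->D
  (3,5):dx=-3,dy=+2->D; (4,5):dx=-2,dy=-1->C
Step 2: C = 5, D = 5, total pairs = 10.
Step 3: tau = (C - D)/(n(n-1)/2) = (5 - 5)/10 = 0.000000.
Step 4: Exact two-sided p-value (enumerate n! = 120 permutations of y under H0): p = 1.000000.
Step 5: alpha = 0.1. fail to reject H0.

tau_b = 0.0000 (C=5, D=5), p = 1.000000, fail to reject H0.


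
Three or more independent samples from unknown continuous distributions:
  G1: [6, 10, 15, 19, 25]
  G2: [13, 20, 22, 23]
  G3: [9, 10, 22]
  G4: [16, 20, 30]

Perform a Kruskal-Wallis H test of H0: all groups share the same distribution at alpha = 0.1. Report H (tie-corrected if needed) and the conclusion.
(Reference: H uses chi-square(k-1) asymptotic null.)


Step 1: Combine all N = 15 observations and assign midranks.
sorted (value, group, rank): (6,G1,1), (9,G3,2), (10,G1,3.5), (10,G3,3.5), (13,G2,5), (15,G1,6), (16,G4,7), (19,G1,8), (20,G2,9.5), (20,G4,9.5), (22,G2,11.5), (22,G3,11.5), (23,G2,13), (25,G1,14), (30,G4,15)
Step 2: Sum ranks within each group.
R_1 = 32.5 (n_1 = 5)
R_2 = 39 (n_2 = 4)
R_3 = 17 (n_3 = 3)
R_4 = 31.5 (n_4 = 3)
Step 3: H = 12/(N(N+1)) * sum(R_i^2/n_i) - 3(N+1)
     = 12/(15*16) * (32.5^2/5 + 39^2/4 + 17^2/3 + 31.5^2/3) - 3*16
     = 0.050000 * 1018.58 - 48
     = 2.929167.
Step 4: Ties present; correction factor C = 1 - 18/(15^3 - 15) = 0.994643. Corrected H = 2.929167 / 0.994643 = 2.944943.
Step 5: Under H0, H ~ chi^2(3); p-value = 0.400192.
Step 6: alpha = 0.1. fail to reject H0.

H = 2.9449, df = 3, p = 0.400192, fail to reject H0.


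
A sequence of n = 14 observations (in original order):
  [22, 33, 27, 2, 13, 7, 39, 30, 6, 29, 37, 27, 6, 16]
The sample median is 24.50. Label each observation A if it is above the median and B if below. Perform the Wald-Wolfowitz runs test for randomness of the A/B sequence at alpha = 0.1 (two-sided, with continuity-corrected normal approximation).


Step 1: Compute median = 24.50; label A = above, B = below.
Labels in order: BAABBBAABAAABB  (n_A = 7, n_B = 7)
Step 2: Count runs R = 7.
Step 3: Under H0 (random ordering), E[R] = 2*n_A*n_B/(n_A+n_B) + 1 = 2*7*7/14 + 1 = 8.0000.
        Var[R] = 2*n_A*n_B*(2*n_A*n_B - n_A - n_B) / ((n_A+n_B)^2 * (n_A+n_B-1)) = 8232/2548 = 3.2308.
        SD[R] = 1.7974.
Step 4: Continuity-corrected z = (R + 0.5 - E[R]) / SD[R] = (7 + 0.5 - 8.0000) / 1.7974 = -0.2782.
Step 5: Two-sided p-value via normal approximation = 2*(1 - Phi(|z|)) = 0.780879.
Step 6: alpha = 0.1. fail to reject H0.

R = 7, z = -0.2782, p = 0.780879, fail to reject H0.
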